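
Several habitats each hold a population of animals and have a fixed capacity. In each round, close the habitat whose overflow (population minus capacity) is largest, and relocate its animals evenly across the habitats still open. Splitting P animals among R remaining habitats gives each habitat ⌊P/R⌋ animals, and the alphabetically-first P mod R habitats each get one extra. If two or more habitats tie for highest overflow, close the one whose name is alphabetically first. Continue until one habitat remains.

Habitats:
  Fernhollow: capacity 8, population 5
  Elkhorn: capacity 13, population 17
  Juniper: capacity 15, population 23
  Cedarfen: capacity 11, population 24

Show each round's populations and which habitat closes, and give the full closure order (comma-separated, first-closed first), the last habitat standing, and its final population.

Closure order: Cedarfen, Juniper, Elkhorn
Last habitat: Fernhollow with 69 animals

Round 1: Cedarfen=24 Elkhorn=17 Fernhollow=5 Juniper=23 → close Cedarfen (overflow 13)
  24÷3 = 8 each, +1 to first 0
Round 2: Elkhorn=25 Fernhollow=13 Juniper=31 → close Juniper (overflow 16)
  31÷2 = 15 each, +1 to first 1
Round 3: Elkhorn=41 Fernhollow=28 → close Elkhorn (overflow 28)
  41÷1 = 41 each, +1 to first 0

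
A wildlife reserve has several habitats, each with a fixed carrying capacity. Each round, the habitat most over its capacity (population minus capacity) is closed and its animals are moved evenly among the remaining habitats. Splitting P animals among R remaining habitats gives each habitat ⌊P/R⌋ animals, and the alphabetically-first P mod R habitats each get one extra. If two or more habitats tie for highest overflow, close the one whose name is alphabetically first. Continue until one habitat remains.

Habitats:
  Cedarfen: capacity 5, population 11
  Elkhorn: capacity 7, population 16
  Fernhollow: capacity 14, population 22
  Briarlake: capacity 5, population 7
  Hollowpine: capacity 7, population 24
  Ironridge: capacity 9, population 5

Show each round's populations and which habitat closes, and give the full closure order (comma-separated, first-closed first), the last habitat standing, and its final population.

Round 1: Briarlake=7 Cedarfen=11 Elkhorn=16 Fernhollow=22 Hollowpine=24 Ironridge=5 → close Hollowpine (overflow 17)
  24÷5 = 4 each, +1 to first 4
Round 2: Briarlake=12 Cedarfen=16 Elkhorn=21 Fernhollow=27 Ironridge=9 → close Elkhorn (overflow 14)
  21÷4 = 5 each, +1 to first 1
Round 3: Briarlake=18 Cedarfen=21 Fernhollow=32 Ironridge=14 → close Fernhollow (overflow 18)
  32÷3 = 10 each, +1 to first 2
Round 4: Briarlake=29 Cedarfen=32 Ironridge=24 → close Cedarfen (overflow 27)
  32÷2 = 16 each, +1 to first 0
Round 5: Briarlake=45 Ironridge=40 → close Briarlake (overflow 40)
  45÷1 = 45 each, +1 to first 0

Closure order: Hollowpine, Elkhorn, Fernhollow, Cedarfen, Briarlake
Last habitat: Ironridge with 85 animals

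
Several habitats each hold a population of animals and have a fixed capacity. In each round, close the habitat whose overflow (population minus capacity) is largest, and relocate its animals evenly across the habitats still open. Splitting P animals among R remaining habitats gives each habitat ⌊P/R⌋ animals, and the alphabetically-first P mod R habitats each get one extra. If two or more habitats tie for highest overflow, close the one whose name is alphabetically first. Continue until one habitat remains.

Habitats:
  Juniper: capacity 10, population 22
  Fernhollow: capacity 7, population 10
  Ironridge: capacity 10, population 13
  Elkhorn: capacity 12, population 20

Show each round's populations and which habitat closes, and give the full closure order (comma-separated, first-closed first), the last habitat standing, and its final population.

Closure order: Juniper, Elkhorn, Fernhollow
Last habitat: Ironridge with 65 animals

Round 1: Elkhorn=20 Fernhollow=10 Ironridge=13 Juniper=22 → close Juniper (overflow 12)
  22÷3 = 7 each, +1 to first 1
Round 2: Elkhorn=28 Fernhollow=17 Ironridge=20 → close Elkhorn (overflow 16)
  28÷2 = 14 each, +1 to first 0
Round 3: Fernhollow=31 Ironridge=34 → close Fernhollow (overflow 24)
  31÷1 = 31 each, +1 to first 0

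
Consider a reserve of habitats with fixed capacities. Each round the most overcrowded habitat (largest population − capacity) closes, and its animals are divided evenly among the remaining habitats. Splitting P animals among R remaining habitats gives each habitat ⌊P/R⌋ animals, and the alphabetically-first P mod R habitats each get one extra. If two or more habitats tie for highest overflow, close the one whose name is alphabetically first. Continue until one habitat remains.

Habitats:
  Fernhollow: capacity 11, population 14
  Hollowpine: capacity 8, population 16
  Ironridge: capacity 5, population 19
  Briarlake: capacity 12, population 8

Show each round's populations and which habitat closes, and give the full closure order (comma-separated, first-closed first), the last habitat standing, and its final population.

Round 1: Briarlake=8 Fernhollow=14 Hollowpine=16 Ironridge=19 → close Ironridge (overflow 14)
  19÷3 = 6 each, +1 to first 1
Round 2: Briarlake=15 Fernhollow=20 Hollowpine=22 → close Hollowpine (overflow 14)
  22÷2 = 11 each, +1 to first 0
Round 3: Briarlake=26 Fernhollow=31 → close Fernhollow (overflow 20)
  31÷1 = 31 each, +1 to first 0

Closure order: Ironridge, Hollowpine, Fernhollow
Last habitat: Briarlake with 57 animals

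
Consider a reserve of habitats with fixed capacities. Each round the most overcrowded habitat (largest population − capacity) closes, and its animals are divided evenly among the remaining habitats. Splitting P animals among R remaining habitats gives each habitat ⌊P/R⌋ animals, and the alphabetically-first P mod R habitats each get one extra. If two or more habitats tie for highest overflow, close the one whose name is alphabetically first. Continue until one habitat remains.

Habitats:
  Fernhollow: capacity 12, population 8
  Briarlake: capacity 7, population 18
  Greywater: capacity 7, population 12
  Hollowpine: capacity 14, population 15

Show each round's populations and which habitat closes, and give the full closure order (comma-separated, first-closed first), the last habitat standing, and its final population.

Closure order: Briarlake, Greywater, Hollowpine
Last habitat: Fernhollow with 53 animals

Round 1: Briarlake=18 Fernhollow=8 Greywater=12 Hollowpine=15 → close Briarlake (overflow 11)
  18÷3 = 6 each, +1 to first 0
Round 2: Fernhollow=14 Greywater=18 Hollowpine=21 → close Greywater (overflow 11)
  18÷2 = 9 each, +1 to first 0
Round 3: Fernhollow=23 Hollowpine=30 → close Hollowpine (overflow 16)
  30÷1 = 30 each, +1 to first 0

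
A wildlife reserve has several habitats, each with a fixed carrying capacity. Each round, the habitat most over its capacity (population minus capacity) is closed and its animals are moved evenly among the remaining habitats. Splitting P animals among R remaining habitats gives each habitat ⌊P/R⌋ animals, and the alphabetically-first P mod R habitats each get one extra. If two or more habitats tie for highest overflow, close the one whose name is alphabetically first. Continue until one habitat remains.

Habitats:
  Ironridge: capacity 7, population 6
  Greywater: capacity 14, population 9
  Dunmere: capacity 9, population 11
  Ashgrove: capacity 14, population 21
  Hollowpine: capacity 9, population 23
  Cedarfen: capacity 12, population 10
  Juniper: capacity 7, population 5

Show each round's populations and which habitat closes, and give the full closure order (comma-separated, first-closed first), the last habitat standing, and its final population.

Closure order: Hollowpine, Ashgrove, Dunmere, Ironridge, Cedarfen, Greywater
Last habitat: Juniper with 85 animals

Round 1: Ashgrove=21 Cedarfen=10 Dunmere=11 Greywater=9 Hollowpine=23 Ironridge=6 Juniper=5 → close Hollowpine (overflow 14)
  23÷6 = 3 each, +1 to first 5
Round 2: Ashgrove=25 Cedarfen=14 Dunmere=15 Greywater=13 Ironridge=10 Juniper=8 → close Ashgrove (overflow 11)
  25÷5 = 5 each, +1 to first 0
Round 3: Cedarfen=19 Dunmere=20 Greywater=18 Ironridge=15 Juniper=13 → close Dunmere (overflow 11)
  20÷4 = 5 each, +1 to first 0
Round 4: Cedarfen=24 Greywater=23 Ironridge=20 Juniper=18 → close Ironridge (overflow 13)
  20÷3 = 6 each, +1 to first 2
Round 5: Cedarfen=31 Greywater=30 Juniper=24 → close Cedarfen (overflow 19)
  31÷2 = 15 each, +1 to first 1
Round 6: Greywater=46 Juniper=39 → close Greywater (overflow 32)
  46÷1 = 46 each, +1 to first 0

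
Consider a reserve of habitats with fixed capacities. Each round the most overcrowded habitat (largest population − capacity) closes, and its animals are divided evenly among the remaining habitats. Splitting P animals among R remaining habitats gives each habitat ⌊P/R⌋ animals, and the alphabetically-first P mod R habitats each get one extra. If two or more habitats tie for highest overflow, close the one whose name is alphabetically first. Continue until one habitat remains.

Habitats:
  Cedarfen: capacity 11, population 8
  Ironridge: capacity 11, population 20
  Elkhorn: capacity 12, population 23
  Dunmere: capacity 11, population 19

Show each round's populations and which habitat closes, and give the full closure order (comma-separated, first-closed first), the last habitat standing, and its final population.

Closure order: Elkhorn, Dunmere, Ironridge
Last habitat: Cedarfen with 70 animals

Round 1: Cedarfen=8 Dunmere=19 Elkhorn=23 Ironridge=20 → close Elkhorn (overflow 11)
  23÷3 = 7 each, +1 to first 2
Round 2: Cedarfen=16 Dunmere=27 Ironridge=27 → close Dunmere (overflow 16)
  27÷2 = 13 each, +1 to first 1
Round 3: Cedarfen=30 Ironridge=40 → close Ironridge (overflow 29)
  40÷1 = 40 each, +1 to first 0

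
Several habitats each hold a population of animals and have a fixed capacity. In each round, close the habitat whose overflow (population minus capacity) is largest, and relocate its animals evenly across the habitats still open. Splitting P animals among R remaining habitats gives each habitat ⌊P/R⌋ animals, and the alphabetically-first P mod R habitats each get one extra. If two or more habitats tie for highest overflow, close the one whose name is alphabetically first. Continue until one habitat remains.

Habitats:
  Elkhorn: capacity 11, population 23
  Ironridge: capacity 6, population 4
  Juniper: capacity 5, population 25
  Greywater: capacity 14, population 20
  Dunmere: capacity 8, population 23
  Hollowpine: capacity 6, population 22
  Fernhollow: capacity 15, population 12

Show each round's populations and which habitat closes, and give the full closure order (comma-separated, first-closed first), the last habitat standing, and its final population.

Closure order: Juniper, Dunmere, Hollowpine, Elkhorn, Greywater, Fernhollow
Last habitat: Ironridge with 129 animals

Round 1: Dunmere=23 Elkhorn=23 Fernhollow=12 Greywater=20 Hollowpine=22 Ironridge=4 Juniper=25 → close Juniper (overflow 20)
  25÷6 = 4 each, +1 to first 1
Round 2: Dunmere=28 Elkhorn=27 Fernhollow=16 Greywater=24 Hollowpine=26 Ironridge=8 → close Dunmere (overflow 20)
  28÷5 = 5 each, +1 to first 3
Round 3: Elkhorn=33 Fernhollow=22 Greywater=30 Hollowpine=31 Ironridge=13 → close Hollowpine (overflow 25)
  31÷4 = 7 each, +1 to first 3
Round 4: Elkhorn=41 Fernhollow=30 Greywater=38 Ironridge=20 → close Elkhorn (overflow 30)
  41÷3 = 13 each, +1 to first 2
Round 5: Fernhollow=44 Greywater=52 Ironridge=33 → close Greywater (overflow 38)
  52÷2 = 26 each, +1 to first 0
Round 6: Fernhollow=70 Ironridge=59 → close Fernhollow (overflow 55)
  70÷1 = 70 each, +1 to first 0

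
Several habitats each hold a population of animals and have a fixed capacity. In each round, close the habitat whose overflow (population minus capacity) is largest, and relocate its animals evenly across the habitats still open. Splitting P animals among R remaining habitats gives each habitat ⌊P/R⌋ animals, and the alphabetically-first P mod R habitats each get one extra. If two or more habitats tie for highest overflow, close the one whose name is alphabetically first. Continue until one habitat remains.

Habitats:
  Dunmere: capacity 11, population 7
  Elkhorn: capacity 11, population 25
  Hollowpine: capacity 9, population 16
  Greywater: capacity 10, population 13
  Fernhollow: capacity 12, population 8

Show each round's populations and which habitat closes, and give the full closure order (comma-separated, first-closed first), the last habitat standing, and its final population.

Round 1: Dunmere=7 Elkhorn=25 Fernhollow=8 Greywater=13 Hollowpine=16 → close Elkhorn (overflow 14)
  25÷4 = 6 each, +1 to first 1
Round 2: Dunmere=14 Fernhollow=14 Greywater=19 Hollowpine=22 → close Hollowpine (overflow 13)
  22÷3 = 7 each, +1 to first 1
Round 3: Dunmere=22 Fernhollow=21 Greywater=26 → close Greywater (overflow 16)
  26÷2 = 13 each, +1 to first 0
Round 4: Dunmere=35 Fernhollow=34 → close Dunmere (overflow 24)
  35÷1 = 35 each, +1 to first 0

Closure order: Elkhorn, Hollowpine, Greywater, Dunmere
Last habitat: Fernhollow with 69 animals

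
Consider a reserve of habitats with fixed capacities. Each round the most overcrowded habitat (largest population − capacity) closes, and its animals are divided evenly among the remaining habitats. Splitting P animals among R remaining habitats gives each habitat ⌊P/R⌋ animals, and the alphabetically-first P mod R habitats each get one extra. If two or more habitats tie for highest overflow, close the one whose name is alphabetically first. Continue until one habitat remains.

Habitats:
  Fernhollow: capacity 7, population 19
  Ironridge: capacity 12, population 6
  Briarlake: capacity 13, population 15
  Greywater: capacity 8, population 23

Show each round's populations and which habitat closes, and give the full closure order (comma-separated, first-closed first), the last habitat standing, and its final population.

Closure order: Greywater, Fernhollow, Briarlake
Last habitat: Ironridge with 63 animals

Round 1: Briarlake=15 Fernhollow=19 Greywater=23 Ironridge=6 → close Greywater (overflow 15)
  23÷3 = 7 each, +1 to first 2
Round 2: Briarlake=23 Fernhollow=27 Ironridge=13 → close Fernhollow (overflow 20)
  27÷2 = 13 each, +1 to first 1
Round 3: Briarlake=37 Ironridge=26 → close Briarlake (overflow 24)
  37÷1 = 37 each, +1 to first 0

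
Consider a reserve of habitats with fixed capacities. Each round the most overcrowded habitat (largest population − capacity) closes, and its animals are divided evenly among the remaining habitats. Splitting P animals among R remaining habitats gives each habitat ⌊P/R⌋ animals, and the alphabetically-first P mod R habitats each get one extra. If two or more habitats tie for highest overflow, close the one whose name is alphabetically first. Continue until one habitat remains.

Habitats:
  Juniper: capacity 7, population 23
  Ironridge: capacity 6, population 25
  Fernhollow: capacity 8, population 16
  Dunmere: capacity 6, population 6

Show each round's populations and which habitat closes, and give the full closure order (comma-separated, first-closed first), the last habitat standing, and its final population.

Closure order: Ironridge, Juniper, Fernhollow
Last habitat: Dunmere with 70 animals

Round 1: Dunmere=6 Fernhollow=16 Ironridge=25 Juniper=23 → close Ironridge (overflow 19)
  25÷3 = 8 each, +1 to first 1
Round 2: Dunmere=15 Fernhollow=24 Juniper=31 → close Juniper (overflow 24)
  31÷2 = 15 each, +1 to first 1
Round 3: Dunmere=31 Fernhollow=39 → close Fernhollow (overflow 31)
  39÷1 = 39 each, +1 to first 0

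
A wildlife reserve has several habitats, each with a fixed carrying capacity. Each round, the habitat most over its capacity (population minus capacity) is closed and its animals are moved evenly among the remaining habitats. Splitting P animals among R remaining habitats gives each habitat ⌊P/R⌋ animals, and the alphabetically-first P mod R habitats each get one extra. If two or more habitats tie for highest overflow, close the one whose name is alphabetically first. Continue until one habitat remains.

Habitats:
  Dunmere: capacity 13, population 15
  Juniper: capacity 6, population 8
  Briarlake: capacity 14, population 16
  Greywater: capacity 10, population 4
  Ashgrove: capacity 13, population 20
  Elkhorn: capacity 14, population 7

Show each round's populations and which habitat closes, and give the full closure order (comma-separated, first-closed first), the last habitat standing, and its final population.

Closure order: Ashgrove, Briarlake, Dunmere, Juniper, Elkhorn
Last habitat: Greywater with 70 animals

Round 1: Ashgrove=20 Briarlake=16 Dunmere=15 Elkhorn=7 Greywater=4 Juniper=8 → close Ashgrove (overflow 7)
  20÷5 = 4 each, +1 to first 0
Round 2: Briarlake=20 Dunmere=19 Elkhorn=11 Greywater=8 Juniper=12 → close Briarlake (overflow 6)
  20÷4 = 5 each, +1 to first 0
Round 3: Dunmere=24 Elkhorn=16 Greywater=13 Juniper=17 → close Dunmere (overflow 11)
  24÷3 = 8 each, +1 to first 0
Round 4: Elkhorn=24 Greywater=21 Juniper=25 → close Juniper (overflow 19)
  25÷2 = 12 each, +1 to first 1
Round 5: Elkhorn=37 Greywater=33 → close Elkhorn (overflow 23)
  37÷1 = 37 each, +1 to first 0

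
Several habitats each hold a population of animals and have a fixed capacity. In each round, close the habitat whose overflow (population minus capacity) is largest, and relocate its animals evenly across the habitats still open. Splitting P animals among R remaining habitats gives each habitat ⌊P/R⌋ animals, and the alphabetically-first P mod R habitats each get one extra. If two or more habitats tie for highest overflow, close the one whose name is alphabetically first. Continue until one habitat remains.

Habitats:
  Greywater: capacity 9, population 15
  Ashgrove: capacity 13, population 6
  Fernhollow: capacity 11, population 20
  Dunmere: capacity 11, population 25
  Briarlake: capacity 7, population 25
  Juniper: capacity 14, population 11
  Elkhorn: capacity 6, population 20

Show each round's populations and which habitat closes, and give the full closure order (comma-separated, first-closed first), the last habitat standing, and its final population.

Round 1: Ashgrove=6 Briarlake=25 Dunmere=25 Elkhorn=20 Fernhollow=20 Greywater=15 Juniper=11 → close Briarlake (overflow 18)
  25÷6 = 4 each, +1 to first 1
Round 2: Ashgrove=11 Dunmere=29 Elkhorn=24 Fernhollow=24 Greywater=19 Juniper=15 → close Dunmere (overflow 18)
  29÷5 = 5 each, +1 to first 4
Round 3: Ashgrove=17 Elkhorn=30 Fernhollow=30 Greywater=25 Juniper=20 → close Elkhorn (overflow 24)
  30÷4 = 7 each, +1 to first 2
Round 4: Ashgrove=25 Fernhollow=38 Greywater=32 Juniper=27 → close Fernhollow (overflow 27)
  38÷3 = 12 each, +1 to first 2
Round 5: Ashgrove=38 Greywater=45 Juniper=39 → close Greywater (overflow 36)
  45÷2 = 22 each, +1 to first 1
Round 6: Ashgrove=61 Juniper=61 → close Ashgrove (overflow 48)
  61÷1 = 61 each, +1 to first 0

Closure order: Briarlake, Dunmere, Elkhorn, Fernhollow, Greywater, Ashgrove
Last habitat: Juniper with 122 animals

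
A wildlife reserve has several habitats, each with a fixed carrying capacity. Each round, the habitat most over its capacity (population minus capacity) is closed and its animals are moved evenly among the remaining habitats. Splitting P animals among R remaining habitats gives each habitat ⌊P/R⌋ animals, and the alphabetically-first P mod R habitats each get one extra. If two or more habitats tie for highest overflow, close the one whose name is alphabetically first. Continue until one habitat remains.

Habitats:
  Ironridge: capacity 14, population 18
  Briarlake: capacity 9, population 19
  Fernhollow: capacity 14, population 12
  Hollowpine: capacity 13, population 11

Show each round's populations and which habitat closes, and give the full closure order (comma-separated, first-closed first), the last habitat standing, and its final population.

Round 1: Briarlake=19 Fernhollow=12 Hollowpine=11 Ironridge=18 → close Briarlake (overflow 10)
  19÷3 = 6 each, +1 to first 1
Round 2: Fernhollow=19 Hollowpine=17 Ironridge=24 → close Ironridge (overflow 10)
  24÷2 = 12 each, +1 to first 0
Round 3: Fernhollow=31 Hollowpine=29 → close Fernhollow (overflow 17)
  31÷1 = 31 each, +1 to first 0

Closure order: Briarlake, Ironridge, Fernhollow
Last habitat: Hollowpine with 60 animals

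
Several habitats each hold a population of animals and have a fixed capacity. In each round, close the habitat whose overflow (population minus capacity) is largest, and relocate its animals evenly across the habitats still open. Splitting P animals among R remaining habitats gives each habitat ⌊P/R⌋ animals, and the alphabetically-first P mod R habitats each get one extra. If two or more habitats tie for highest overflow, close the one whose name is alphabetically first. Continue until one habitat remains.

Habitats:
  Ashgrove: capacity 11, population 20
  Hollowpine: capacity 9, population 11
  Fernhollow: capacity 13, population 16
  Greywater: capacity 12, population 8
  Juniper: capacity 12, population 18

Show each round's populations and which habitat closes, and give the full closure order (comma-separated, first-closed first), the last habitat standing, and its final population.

Round 1: Ashgrove=20 Fernhollow=16 Greywater=8 Hollowpine=11 Juniper=18 → close Ashgrove (overflow 9)
  20÷4 = 5 each, +1 to first 0
Round 2: Fernhollow=21 Greywater=13 Hollowpine=16 Juniper=23 → close Juniper (overflow 11)
  23÷3 = 7 each, +1 to first 2
Round 3: Fernhollow=29 Greywater=21 Hollowpine=23 → close Fernhollow (overflow 16)
  29÷2 = 14 each, +1 to first 1
Round 4: Greywater=36 Hollowpine=37 → close Hollowpine (overflow 28)
  37÷1 = 37 each, +1 to first 0

Closure order: Ashgrove, Juniper, Fernhollow, Hollowpine
Last habitat: Greywater with 73 animals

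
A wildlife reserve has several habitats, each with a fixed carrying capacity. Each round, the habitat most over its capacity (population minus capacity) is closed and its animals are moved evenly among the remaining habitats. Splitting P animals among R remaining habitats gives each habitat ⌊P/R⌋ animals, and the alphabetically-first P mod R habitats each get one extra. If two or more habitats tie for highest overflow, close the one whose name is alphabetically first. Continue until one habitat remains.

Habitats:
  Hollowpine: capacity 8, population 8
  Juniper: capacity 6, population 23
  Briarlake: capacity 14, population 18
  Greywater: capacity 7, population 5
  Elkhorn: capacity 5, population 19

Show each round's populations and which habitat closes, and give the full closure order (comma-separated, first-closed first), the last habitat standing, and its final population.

Round 1: Briarlake=18 Elkhorn=19 Greywater=5 Hollowpine=8 Juniper=23 → close Juniper (overflow 17)
  23÷4 = 5 each, +1 to first 3
Round 2: Briarlake=24 Elkhorn=25 Greywater=11 Hollowpine=13 → close Elkhorn (overflow 20)
  25÷3 = 8 each, +1 to first 1
Round 3: Briarlake=33 Greywater=19 Hollowpine=21 → close Briarlake (overflow 19)
  33÷2 = 16 each, +1 to first 1
Round 4: Greywater=36 Hollowpine=37 → close Greywater (overflow 29)
  36÷1 = 36 each, +1 to first 0

Closure order: Juniper, Elkhorn, Briarlake, Greywater
Last habitat: Hollowpine with 73 animals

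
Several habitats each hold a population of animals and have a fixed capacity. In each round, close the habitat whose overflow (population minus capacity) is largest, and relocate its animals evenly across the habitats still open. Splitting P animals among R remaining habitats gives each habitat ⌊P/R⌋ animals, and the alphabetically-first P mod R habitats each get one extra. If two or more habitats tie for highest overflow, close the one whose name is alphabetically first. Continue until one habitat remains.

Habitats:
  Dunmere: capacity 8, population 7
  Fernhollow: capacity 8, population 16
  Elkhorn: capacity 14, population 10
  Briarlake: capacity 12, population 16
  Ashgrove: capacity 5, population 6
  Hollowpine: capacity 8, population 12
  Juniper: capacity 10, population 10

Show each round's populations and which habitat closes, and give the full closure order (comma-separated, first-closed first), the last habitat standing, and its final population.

Closure order: Fernhollow, Briarlake, Hollowpine, Ashgrove, Dunmere, Juniper
Last habitat: Elkhorn with 77 animals

Round 1: Ashgrove=6 Briarlake=16 Dunmere=7 Elkhorn=10 Fernhollow=16 Hollowpine=12 Juniper=10 → close Fernhollow (overflow 8)
  16÷6 = 2 each, +1 to first 4
Round 2: Ashgrove=9 Briarlake=19 Dunmere=10 Elkhorn=13 Hollowpine=14 Juniper=12 → close Briarlake (overflow 7)
  19÷5 = 3 each, +1 to first 4
Round 3: Ashgrove=13 Dunmere=14 Elkhorn=17 Hollowpine=18 Juniper=15 → close Hollowpine (overflow 10)
  18÷4 = 4 each, +1 to first 2
Round 4: Ashgrove=18 Dunmere=19 Elkhorn=21 Juniper=19 → close Ashgrove (overflow 13)
  18÷3 = 6 each, +1 to first 0
Round 5: Dunmere=25 Elkhorn=27 Juniper=25 → close Dunmere (overflow 17)
  25÷2 = 12 each, +1 to first 1
Round 6: Elkhorn=40 Juniper=37 → close Juniper (overflow 27)
  37÷1 = 37 each, +1 to first 0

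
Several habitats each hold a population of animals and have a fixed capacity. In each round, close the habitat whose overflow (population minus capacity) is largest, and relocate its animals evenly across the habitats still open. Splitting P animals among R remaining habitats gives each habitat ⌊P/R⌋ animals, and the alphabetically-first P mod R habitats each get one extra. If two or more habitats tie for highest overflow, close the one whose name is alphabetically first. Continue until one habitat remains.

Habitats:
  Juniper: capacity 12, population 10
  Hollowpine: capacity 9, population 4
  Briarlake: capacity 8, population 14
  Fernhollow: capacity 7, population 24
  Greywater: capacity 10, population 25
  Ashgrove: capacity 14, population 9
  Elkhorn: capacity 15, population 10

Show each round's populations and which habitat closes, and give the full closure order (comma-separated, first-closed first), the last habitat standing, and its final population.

Round 1: Ashgrove=9 Briarlake=14 Elkhorn=10 Fernhollow=24 Greywater=25 Hollowpine=4 Juniper=10 → close Fernhollow (overflow 17)
  24÷6 = 4 each, +1 to first 0
Round 2: Ashgrove=13 Briarlake=18 Elkhorn=14 Greywater=29 Hollowpine=8 Juniper=14 → close Greywater (overflow 19)
  29÷5 = 5 each, +1 to first 4
Round 3: Ashgrove=19 Briarlake=24 Elkhorn=20 Hollowpine=14 Juniper=19 → close Briarlake (overflow 16)
  24÷4 = 6 each, +1 to first 0
Round 4: Ashgrove=25 Elkhorn=26 Hollowpine=20 Juniper=25 → close Juniper (overflow 13)
  25÷3 = 8 each, +1 to first 1
Round 5: Ashgrove=34 Elkhorn=34 Hollowpine=28 → close Ashgrove (overflow 20)
  34÷2 = 17 each, +1 to first 0
Round 6: Elkhorn=51 Hollowpine=45 → close Elkhorn (overflow 36)
  51÷1 = 51 each, +1 to first 0

Closure order: Fernhollow, Greywater, Briarlake, Juniper, Ashgrove, Elkhorn
Last habitat: Hollowpine with 96 animals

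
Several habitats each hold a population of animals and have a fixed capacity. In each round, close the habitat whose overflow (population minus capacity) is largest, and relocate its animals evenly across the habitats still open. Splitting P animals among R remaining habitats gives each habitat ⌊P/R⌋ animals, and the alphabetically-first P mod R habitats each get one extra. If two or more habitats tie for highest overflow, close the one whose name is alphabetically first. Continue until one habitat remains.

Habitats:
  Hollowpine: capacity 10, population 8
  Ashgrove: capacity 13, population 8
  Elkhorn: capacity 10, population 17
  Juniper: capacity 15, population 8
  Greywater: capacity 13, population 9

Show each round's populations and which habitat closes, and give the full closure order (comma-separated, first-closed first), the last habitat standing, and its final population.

Closure order: Elkhorn, Hollowpine, Ashgrove, Greywater
Last habitat: Juniper with 50 animals

Round 1: Ashgrove=8 Elkhorn=17 Greywater=9 Hollowpine=8 Juniper=8 → close Elkhorn (overflow 7)
  17÷4 = 4 each, +1 to first 1
Round 2: Ashgrove=13 Greywater=13 Hollowpine=12 Juniper=12 → close Hollowpine (overflow 2)
  12÷3 = 4 each, +1 to first 0
Round 3: Ashgrove=17 Greywater=17 Juniper=16 → close Ashgrove (overflow 4)
  17÷2 = 8 each, +1 to first 1
Round 4: Greywater=26 Juniper=24 → close Greywater (overflow 13)
  26÷1 = 26 each, +1 to first 0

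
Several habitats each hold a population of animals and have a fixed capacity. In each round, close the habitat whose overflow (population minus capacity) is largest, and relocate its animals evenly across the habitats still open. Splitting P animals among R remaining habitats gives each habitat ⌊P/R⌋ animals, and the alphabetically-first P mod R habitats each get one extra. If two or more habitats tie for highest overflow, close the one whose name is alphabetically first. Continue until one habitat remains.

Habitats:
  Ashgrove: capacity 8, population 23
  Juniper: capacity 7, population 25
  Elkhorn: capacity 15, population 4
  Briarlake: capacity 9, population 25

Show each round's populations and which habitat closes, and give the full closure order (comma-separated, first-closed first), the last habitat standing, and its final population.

Round 1: Ashgrove=23 Briarlake=25 Elkhorn=4 Juniper=25 → close Juniper (overflow 18)
  25÷3 = 8 each, +1 to first 1
Round 2: Ashgrove=32 Briarlake=33 Elkhorn=12 → close Ashgrove (overflow 24)
  32÷2 = 16 each, +1 to first 0
Round 3: Briarlake=49 Elkhorn=28 → close Briarlake (overflow 40)
  49÷1 = 49 each, +1 to first 0

Closure order: Juniper, Ashgrove, Briarlake
Last habitat: Elkhorn with 77 animals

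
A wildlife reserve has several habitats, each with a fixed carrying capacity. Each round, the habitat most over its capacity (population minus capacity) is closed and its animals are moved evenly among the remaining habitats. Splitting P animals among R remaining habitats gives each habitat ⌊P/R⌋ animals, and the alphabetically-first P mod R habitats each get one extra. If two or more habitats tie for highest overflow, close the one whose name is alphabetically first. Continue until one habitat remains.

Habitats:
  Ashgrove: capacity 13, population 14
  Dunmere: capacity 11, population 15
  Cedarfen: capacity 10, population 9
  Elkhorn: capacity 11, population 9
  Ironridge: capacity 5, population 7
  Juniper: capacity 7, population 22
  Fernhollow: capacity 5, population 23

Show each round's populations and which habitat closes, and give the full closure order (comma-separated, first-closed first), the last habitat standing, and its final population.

Round 1: Ashgrove=14 Cedarfen=9 Dunmere=15 Elkhorn=9 Fernhollow=23 Ironridge=7 Juniper=22 → close Fernhollow (overflow 18)
  23÷6 = 3 each, +1 to first 5
Round 2: Ashgrove=18 Cedarfen=13 Dunmere=19 Elkhorn=13 Ironridge=11 Juniper=25 → close Juniper (overflow 18)
  25÷5 = 5 each, +1 to first 0
Round 3: Ashgrove=23 Cedarfen=18 Dunmere=24 Elkhorn=18 Ironridge=16 → close Dunmere (overflow 13)
  24÷4 = 6 each, +1 to first 0
Round 4: Ashgrove=29 Cedarfen=24 Elkhorn=24 Ironridge=22 → close Ironridge (overflow 17)
  22÷3 = 7 each, +1 to first 1
Round 5: Ashgrove=37 Cedarfen=31 Elkhorn=31 → close Ashgrove (overflow 24)
  37÷2 = 18 each, +1 to first 1
Round 6: Cedarfen=50 Elkhorn=49 → close Cedarfen (overflow 40)
  50÷1 = 50 each, +1 to first 0

Closure order: Fernhollow, Juniper, Dunmere, Ironridge, Ashgrove, Cedarfen
Last habitat: Elkhorn with 99 animals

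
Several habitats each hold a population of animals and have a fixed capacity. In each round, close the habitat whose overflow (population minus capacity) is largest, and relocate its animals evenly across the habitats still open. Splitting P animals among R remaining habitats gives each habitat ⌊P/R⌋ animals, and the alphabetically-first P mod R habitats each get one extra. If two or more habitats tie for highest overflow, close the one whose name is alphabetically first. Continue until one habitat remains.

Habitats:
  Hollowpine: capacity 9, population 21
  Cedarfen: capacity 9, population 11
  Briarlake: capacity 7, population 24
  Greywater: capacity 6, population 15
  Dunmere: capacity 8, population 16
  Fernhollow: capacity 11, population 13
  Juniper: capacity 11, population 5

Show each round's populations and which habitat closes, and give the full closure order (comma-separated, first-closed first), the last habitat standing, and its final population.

Closure order: Briarlake, Hollowpine, Greywater, Dunmere, Cedarfen, Fernhollow
Last habitat: Juniper with 105 animals

Round 1: Briarlake=24 Cedarfen=11 Dunmere=16 Fernhollow=13 Greywater=15 Hollowpine=21 Juniper=5 → close Briarlake (overflow 17)
  24÷6 = 4 each, +1 to first 0
Round 2: Cedarfen=15 Dunmere=20 Fernhollow=17 Greywater=19 Hollowpine=25 Juniper=9 → close Hollowpine (overflow 16)
  25÷5 = 5 each, +1 to first 0
Round 3: Cedarfen=20 Dunmere=25 Fernhollow=22 Greywater=24 Juniper=14 → close Greywater (overflow 18)
  24÷4 = 6 each, +1 to first 0
Round 4: Cedarfen=26 Dunmere=31 Fernhollow=28 Juniper=20 → close Dunmere (overflow 23)
  31÷3 = 10 each, +1 to first 1
Round 5: Cedarfen=37 Fernhollow=38 Juniper=30 → close Cedarfen (overflow 28)
  37÷2 = 18 each, +1 to first 1
Round 6: Fernhollow=57 Juniper=48 → close Fernhollow (overflow 46)
  57÷1 = 57 each, +1 to first 0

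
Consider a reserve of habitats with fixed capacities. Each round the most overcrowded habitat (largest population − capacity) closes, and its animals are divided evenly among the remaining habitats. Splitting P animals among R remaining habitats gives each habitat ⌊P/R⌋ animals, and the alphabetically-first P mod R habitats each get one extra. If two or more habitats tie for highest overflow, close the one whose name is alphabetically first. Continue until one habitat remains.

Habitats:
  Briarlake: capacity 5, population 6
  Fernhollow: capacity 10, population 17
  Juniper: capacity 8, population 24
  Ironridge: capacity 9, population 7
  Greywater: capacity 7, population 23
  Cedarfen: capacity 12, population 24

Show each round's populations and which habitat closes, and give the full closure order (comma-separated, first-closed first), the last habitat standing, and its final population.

Round 1: Briarlake=6 Cedarfen=24 Fernhollow=17 Greywater=23 Ironridge=7 Juniper=24 → close Greywater (overflow 16)
  23÷5 = 4 each, +1 to first 3
Round 2: Briarlake=11 Cedarfen=29 Fernhollow=22 Ironridge=11 Juniper=28 → close Juniper (overflow 20)
  28÷4 = 7 each, +1 to first 0
Round 3: Briarlake=18 Cedarfen=36 Fernhollow=29 Ironridge=18 → close Cedarfen (overflow 24)
  36÷3 = 12 each, +1 to first 0
Round 4: Briarlake=30 Fernhollow=41 Ironridge=30 → close Fernhollow (overflow 31)
  41÷2 = 20 each, +1 to first 1
Round 5: Briarlake=51 Ironridge=50 → close Briarlake (overflow 46)
  51÷1 = 51 each, +1 to first 0

Closure order: Greywater, Juniper, Cedarfen, Fernhollow, Briarlake
Last habitat: Ironridge with 101 animals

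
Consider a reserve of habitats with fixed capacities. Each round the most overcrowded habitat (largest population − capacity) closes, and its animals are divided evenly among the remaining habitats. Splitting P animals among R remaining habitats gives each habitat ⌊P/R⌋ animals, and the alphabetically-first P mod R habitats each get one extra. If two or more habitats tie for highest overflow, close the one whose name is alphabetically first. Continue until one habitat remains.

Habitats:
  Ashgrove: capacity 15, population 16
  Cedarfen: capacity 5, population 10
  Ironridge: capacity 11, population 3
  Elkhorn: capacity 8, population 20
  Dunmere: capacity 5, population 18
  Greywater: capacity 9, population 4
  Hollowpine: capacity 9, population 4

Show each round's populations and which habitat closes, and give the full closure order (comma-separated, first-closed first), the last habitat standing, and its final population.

Closure order: Dunmere, Elkhorn, Cedarfen, Ashgrove, Greywater, Hollowpine
Last habitat: Ironridge with 75 animals

Round 1: Ashgrove=16 Cedarfen=10 Dunmere=18 Elkhorn=20 Greywater=4 Hollowpine=4 Ironridge=3 → close Dunmere (overflow 13)
  18÷6 = 3 each, +1 to first 0
Round 2: Ashgrove=19 Cedarfen=13 Elkhorn=23 Greywater=7 Hollowpine=7 Ironridge=6 → close Elkhorn (overflow 15)
  23÷5 = 4 each, +1 to first 3
Round 3: Ashgrove=24 Cedarfen=18 Greywater=12 Hollowpine=11 Ironridge=10 → close Cedarfen (overflow 13)
  18÷4 = 4 each, +1 to first 2
Round 4: Ashgrove=29 Greywater=17 Hollowpine=15 Ironridge=14 → close Ashgrove (overflow 14)
  29÷3 = 9 each, +1 to first 2
Round 5: Greywater=27 Hollowpine=25 Ironridge=23 → close Greywater (overflow 18)
  27÷2 = 13 each, +1 to first 1
Round 6: Hollowpine=39 Ironridge=36 → close Hollowpine (overflow 30)
  39÷1 = 39 each, +1 to first 0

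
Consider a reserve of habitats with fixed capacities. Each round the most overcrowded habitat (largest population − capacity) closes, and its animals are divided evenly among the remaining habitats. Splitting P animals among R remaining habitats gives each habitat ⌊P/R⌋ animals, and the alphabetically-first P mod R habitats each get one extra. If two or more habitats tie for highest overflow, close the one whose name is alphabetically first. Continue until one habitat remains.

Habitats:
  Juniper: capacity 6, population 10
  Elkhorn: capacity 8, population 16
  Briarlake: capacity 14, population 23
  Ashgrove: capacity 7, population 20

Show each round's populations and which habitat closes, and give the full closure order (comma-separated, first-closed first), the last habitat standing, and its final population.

Closure order: Ashgrove, Briarlake, Elkhorn
Last habitat: Juniper with 69 animals

Round 1: Ashgrove=20 Briarlake=23 Elkhorn=16 Juniper=10 → close Ashgrove (overflow 13)
  20÷3 = 6 each, +1 to first 2
Round 2: Briarlake=30 Elkhorn=23 Juniper=16 → close Briarlake (overflow 16)
  30÷2 = 15 each, +1 to first 0
Round 3: Elkhorn=38 Juniper=31 → close Elkhorn (overflow 30)
  38÷1 = 38 each, +1 to first 0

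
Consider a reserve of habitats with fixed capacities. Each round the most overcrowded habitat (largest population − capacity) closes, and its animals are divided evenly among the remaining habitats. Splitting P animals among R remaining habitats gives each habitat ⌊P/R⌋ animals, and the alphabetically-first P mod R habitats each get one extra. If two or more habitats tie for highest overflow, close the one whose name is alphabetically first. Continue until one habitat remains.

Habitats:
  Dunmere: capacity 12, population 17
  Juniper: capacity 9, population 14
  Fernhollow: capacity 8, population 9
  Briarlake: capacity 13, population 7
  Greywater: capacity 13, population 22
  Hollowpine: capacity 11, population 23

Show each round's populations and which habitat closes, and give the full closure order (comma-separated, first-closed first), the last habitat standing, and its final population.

Round 1: Briarlake=7 Dunmere=17 Fernhollow=9 Greywater=22 Hollowpine=23 Juniper=14 → close Hollowpine (overflow 12)
  23÷5 = 4 each, +1 to first 3
Round 2: Briarlake=12 Dunmere=22 Fernhollow=14 Greywater=26 Juniper=18 → close Greywater (overflow 13)
  26÷4 = 6 each, +1 to first 2
Round 3: Briarlake=19 Dunmere=29 Fernhollow=20 Juniper=24 → close Dunmere (overflow 17)
  29÷3 = 9 each, +1 to first 2
Round 4: Briarlake=29 Fernhollow=30 Juniper=33 → close Juniper (overflow 24)
  33÷2 = 16 each, +1 to first 1
Round 5: Briarlake=46 Fernhollow=46 → close Fernhollow (overflow 38)
  46÷1 = 46 each, +1 to first 0

Closure order: Hollowpine, Greywater, Dunmere, Juniper, Fernhollow
Last habitat: Briarlake with 92 animals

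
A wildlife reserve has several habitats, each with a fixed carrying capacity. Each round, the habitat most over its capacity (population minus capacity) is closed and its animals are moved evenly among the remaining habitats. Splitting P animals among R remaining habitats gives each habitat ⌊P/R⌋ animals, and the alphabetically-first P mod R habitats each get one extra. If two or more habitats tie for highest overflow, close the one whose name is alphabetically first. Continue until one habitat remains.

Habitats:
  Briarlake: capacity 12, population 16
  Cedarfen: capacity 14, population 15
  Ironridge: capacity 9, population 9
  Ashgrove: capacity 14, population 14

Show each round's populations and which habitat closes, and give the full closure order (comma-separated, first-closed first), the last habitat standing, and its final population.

Round 1: Ashgrove=14 Briarlake=16 Cedarfen=15 Ironridge=9 → close Briarlake (overflow 4)
  16÷3 = 5 each, +1 to first 1
Round 2: Ashgrove=20 Cedarfen=20 Ironridge=14 → close Ashgrove (overflow 6)
  20÷2 = 10 each, +1 to first 0
Round 3: Cedarfen=30 Ironridge=24 → close Cedarfen (overflow 16)
  30÷1 = 30 each, +1 to first 0

Closure order: Briarlake, Ashgrove, Cedarfen
Last habitat: Ironridge with 54 animals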